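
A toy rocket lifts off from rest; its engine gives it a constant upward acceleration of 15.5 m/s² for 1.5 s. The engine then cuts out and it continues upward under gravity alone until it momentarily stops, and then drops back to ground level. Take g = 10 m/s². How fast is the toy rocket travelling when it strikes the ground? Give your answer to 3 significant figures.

Phase 1 (powered ascent): v₀ = 0 m/s, a = 15.5 m/s².
v = v₀ + at = 0 + (15.5)(1.5) = 23.2 m/s
Δx = v₀t + ½at² = 0·1.5 + 0.5·15.5·1.5² = 17.4 m

Phase 2 (coasting upward): v₀ = 23.2 m/s, a = -10 m/s².
v = v₀ + at → t = (0 − 23.2) / -10 = 2.33 s
v² = v₀² + 2aΔx → Δx = (0² − 23.2²)/(2·-10) = 27.0 m

Phase 3 (free fall): v₀ = 0 m/s, a = -10 m/s².
Falls 44.5 m from rest: t = √(2·44.5/10) = 2.98 s; v = g·t = 29.8 m/s.
Impact speed = 29.8 m/s

29.8 m/s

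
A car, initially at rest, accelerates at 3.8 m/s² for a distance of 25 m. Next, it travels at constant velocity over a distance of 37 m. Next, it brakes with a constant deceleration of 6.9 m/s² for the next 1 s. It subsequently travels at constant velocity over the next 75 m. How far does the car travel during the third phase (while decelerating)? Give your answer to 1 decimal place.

10.3 m

Phase 1 (accelerating): v₀ = 0 m/s, a = 3.8 m/s².
v² = v₀² + 2aΔx = 0² + 2·3.8·25 = 190 → v = 13.8 m/s
t = (v − v₀)/a = (13.8 − 0)/3.8 = 3.63 s

Phase 2 (constant speed): v₀ = 13.8 m/s, a = 0 m/s².
Constant speed: t = d/v = 37/13.8 = 2.68 s

Phase 3 (decelerating): v₀ = 13.8 m/s, a = -6.9 m/s².
v = v₀ + at = 13.8 + (-6.9)(1) = 6.88 m/s
Δx = v₀t + ½at² = 13.8·1 + 0.5·-6.9·1² = 10.3 m
Distance in phase 3 = 10.3 m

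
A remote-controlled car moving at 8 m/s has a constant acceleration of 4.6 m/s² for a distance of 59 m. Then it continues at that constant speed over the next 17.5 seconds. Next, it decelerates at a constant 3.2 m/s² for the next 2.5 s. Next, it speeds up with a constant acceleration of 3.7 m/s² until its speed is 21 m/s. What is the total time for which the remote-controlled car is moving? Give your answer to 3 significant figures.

Phase 1 (accelerating): v₀ = 8.00 m/s, a = 4.6 m/s².
v² = v₀² + 2aΔx = 8.00² + 2·4.6·59 = 607 → v = 24.6 m/s
t = (v − v₀)/a = (24.6 − 8.00)/4.6 = 3.62 s

Phase 2 (constant speed): v₀ = 24.6 m/s, a = 0 m/s².
v = v₀ + at = 24.6 + (0)(17.5) = 24.6 m/s
Δx = v₀t + ½at² = 24.6·17.5 + 0.5·0·17.5² = 431 m

Phase 3 (decelerating): v₀ = 24.6 m/s, a = -3.2 m/s².
v = v₀ + at = 24.6 + (-3.2)(2.5) = 16.6 m/s
Δx = v₀t + ½at² = 24.6·2.5 + 0.5·-3.2·2.5² = 51.6 m

Phase 4 (accelerating): v₀ = 16.6 m/s, a = 3.7 m/s².
v = v₀ + at → t = (21 − 16.6) / 3.7 = 1.18 s
v² = v₀² + 2aΔx → Δx = (21² − 16.6²)/(2·3.7) = 22.2 m
Total time = 3.62 + 17.5 + 2.50 + 1.18 = 24.8 s

24.8 s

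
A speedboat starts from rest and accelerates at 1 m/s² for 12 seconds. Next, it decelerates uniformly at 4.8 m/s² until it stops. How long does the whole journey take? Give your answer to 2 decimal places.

14.50 s

Phase 1 (accelerating): v₀ = 0 m/s, a = 1 m/s².
v = v₀ + at = 0 + (1)(12) = 12.0 m/s
Δx = v₀t + ½at² = 0·12 + 0.5·1·12² = 72.0 m

Phase 2 (decelerating): v₀ = 12.0 m/s, a = -4.8 m/s².
v = v₀ + at → t = (0 − 12.0) / -4.8 = 2.50 s
v² = v₀² + 2aΔx → Δx = (0² − 12.0²)/(2·-4.8) = 15.0 m
Total time = 12.0 + 2.50 = 14.5 s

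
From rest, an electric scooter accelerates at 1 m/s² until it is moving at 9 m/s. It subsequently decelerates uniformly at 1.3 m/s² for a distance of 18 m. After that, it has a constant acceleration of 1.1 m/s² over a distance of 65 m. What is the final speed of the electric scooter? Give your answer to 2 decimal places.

13.31 m/s

Phase 1 (accelerating): v₀ = 0 m/s, a = 1 m/s².
v = v₀ + at → t = (9 − 0) / 1 = 9.00 s
v² = v₀² + 2aΔx → Δx = (9² − 0²)/(2·1) = 40.5 m

Phase 2 (decelerating): v₀ = 9.00 m/s, a = -1.3 m/s².
v² = v₀² + 2aΔx = 9.00² + 2·-1.3·18 = 34.2 → v = 5.85 m/s
t = (v − v₀)/a = (5.85 − 9.00)/-1.3 = 2.42 s

Phase 3 (accelerating): v₀ = 5.85 m/s, a = 1.1 m/s².
v² = v₀² + 2aΔx = 5.85² + 2·1.1·65 = 177 → v = 13.3 m/s
t = (v − v₀)/a = (13.3 − 5.85)/1.1 = 6.79 s
Final speed = 13.3 m/s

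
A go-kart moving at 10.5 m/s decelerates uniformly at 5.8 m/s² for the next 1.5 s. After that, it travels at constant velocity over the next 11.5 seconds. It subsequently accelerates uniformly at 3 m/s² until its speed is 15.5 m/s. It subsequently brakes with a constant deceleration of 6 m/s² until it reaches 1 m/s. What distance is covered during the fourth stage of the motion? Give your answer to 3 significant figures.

Phase 1 (decelerating): v₀ = 10.5 m/s, a = -5.8 m/s².
v = v₀ + at = 10.5 + (-5.8)(1.5) = 1.80 m/s
Δx = v₀t + ½at² = 10.5·1.5 + 0.5·-5.8·1.5² = 9.23 m

Phase 2 (constant speed): v₀ = 1.80 m/s, a = 0 m/s².
v = v₀ + at = 1.80 + (0)(11.5) = 1.80 m/s
Δx = v₀t + ½at² = 1.80·11.5 + 0.5·0·11.5² = 20.7 m

Phase 3 (accelerating): v₀ = 1.80 m/s, a = 3 m/s².
v = v₀ + at → t = (15.5 − 1.80) / 3 = 4.57 s
v² = v₀² + 2aΔx → Δx = (15.5² − 1.80²)/(2·3) = 39.5 m

Phase 4 (decelerating): v₀ = 15.5 m/s, a = -6 m/s².
v = v₀ + at → t = (1 − 15.5) / -6 = 2.42 s
v² = v₀² + 2aΔx → Δx = (1² − 15.5²)/(2·-6) = 19.9 m
Distance in phase 4 = 19.9 m

19.9 m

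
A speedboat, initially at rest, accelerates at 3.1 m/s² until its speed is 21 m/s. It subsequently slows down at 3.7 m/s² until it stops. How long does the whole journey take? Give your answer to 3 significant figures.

Phase 1 (accelerating): v₀ = 0 m/s, a = 3.1 m/s².
v = v₀ + at → t = (21 − 0) / 3.1 = 6.77 s
v² = v₀² + 2aΔx → Δx = (21² − 0²)/(2·3.1) = 71.1 m

Phase 2 (decelerating): v₀ = 21.0 m/s, a = -3.7 m/s².
v = v₀ + at → t = (0 − 21.0) / -3.7 = 5.68 s
v² = v₀² + 2aΔx → Δx = (0² − 21.0²)/(2·-3.7) = 59.6 m
Total time = 6.77 + 5.68 = 12.4 s

12.4 s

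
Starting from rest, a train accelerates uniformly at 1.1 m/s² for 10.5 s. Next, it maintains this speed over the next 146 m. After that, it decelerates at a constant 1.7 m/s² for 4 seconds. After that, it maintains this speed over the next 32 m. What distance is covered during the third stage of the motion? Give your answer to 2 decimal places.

Phase 1 (accelerating): v₀ = 0 m/s, a = 1.1 m/s².
v = v₀ + at = 0 + (1.1)(10.5) = 11.6 m/s
Δx = v₀t + ½at² = 0·10.5 + 0.5·1.1·10.5² = 60.6 m

Phase 2 (constant speed): v₀ = 11.6 m/s, a = 0 m/s².
Constant speed: t = d/v = 146/11.6 = 12.6 s

Phase 3 (decelerating): v₀ = 11.6 m/s, a = -1.7 m/s².
v = v₀ + at = 11.6 + (-1.7)(4) = 4.75 m/s
Δx = v₀t + ½at² = 11.6·4 + 0.5·-1.7·4² = 32.6 m
Distance in phase 3 = 32.6 m

32.60 m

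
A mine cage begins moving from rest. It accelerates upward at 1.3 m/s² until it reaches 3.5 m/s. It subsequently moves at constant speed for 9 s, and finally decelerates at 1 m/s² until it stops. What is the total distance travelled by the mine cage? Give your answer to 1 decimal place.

Phase 1 (accelerating): v₀ = 0 m/s, a = 1.3 m/s².
v = v₀ + at → t = (3.5 − 0) / 1.3 = 2.69 s
v² = v₀² + 2aΔx → Δx = (3.5² − 0²)/(2·1.3) = 4.71 m

Phase 2 (constant speed): v₀ = 3.50 m/s, a = 0 m/s².
v = v₀ + at = 3.50 + (0)(9) = 3.50 m/s
Δx = v₀t + ½at² = 3.50·9 + 0.5·0·9² = 31.5 m

Phase 3 (decelerating): v₀ = 3.50 m/s, a = -1 m/s².
v = v₀ + at → t = (0 − 3.50) / -1 = 3.50 s
v² = v₀² + 2aΔx → Δx = (0² − 3.50²)/(2·-1) = 6.12 m
Total distance = 4.71 + 31.5 + 6.12 = 42.3 m

42.3 m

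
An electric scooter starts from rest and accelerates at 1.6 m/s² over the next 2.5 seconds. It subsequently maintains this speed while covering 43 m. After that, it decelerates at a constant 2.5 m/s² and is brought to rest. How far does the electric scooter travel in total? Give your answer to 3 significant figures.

Phase 1 (accelerating): v₀ = 0 m/s, a = 1.6 m/s².
v = v₀ + at = 0 + (1.6)(2.5) = 4.00 m/s
Δx = v₀t + ½at² = 0·2.5 + 0.5·1.6·2.5² = 5.00 m

Phase 2 (constant speed): v₀ = 4.00 m/s, a = 0 m/s².
Constant speed: t = d/v = 43/4.00 = 10.8 s

Phase 3 (decelerating): v₀ = 4.00 m/s, a = -2.5 m/s².
v = v₀ + at → t = (0 − 4.00) / -2.5 = 1.60 s
v² = v₀² + 2aΔx → Δx = (0² − 4.00²)/(2·-2.5) = 3.20 m
Total distance = 5.00 + 43.0 + 3.20 = 51.2 m

51.2 m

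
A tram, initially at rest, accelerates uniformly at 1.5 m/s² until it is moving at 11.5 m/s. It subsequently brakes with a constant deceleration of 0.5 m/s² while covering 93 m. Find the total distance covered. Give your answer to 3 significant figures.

137 m

Phase 1 (accelerating): v₀ = 0 m/s, a = 1.5 m/s².
v = v₀ + at → t = (11.5 − 0) / 1.5 = 7.67 s
v² = v₀² + 2aΔx → Δx = (11.5² − 0²)/(2·1.5) = 44.1 m

Phase 2 (decelerating): v₀ = 11.5 m/s, a = -0.5 m/s².
v² = v₀² + 2aΔx = 11.5² + 2·-0.5·93 = 39.2 → v = 6.26 m/s
t = (v − v₀)/a = (6.26 − 11.5)/-0.5 = 10.5 s
Total distance = 44.1 + 93.0 = 137 m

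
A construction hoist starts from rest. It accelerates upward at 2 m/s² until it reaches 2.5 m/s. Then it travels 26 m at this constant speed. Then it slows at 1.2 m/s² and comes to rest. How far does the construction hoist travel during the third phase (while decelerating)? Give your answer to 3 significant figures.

2.60 m

Phase 1 (accelerating): v₀ = 0 m/s, a = 2 m/s².
v = v₀ + at → t = (2.5 − 0) / 2 = 1.25 s
v² = v₀² + 2aΔx → Δx = (2.5² − 0²)/(2·2) = 1.56 m

Phase 2 (constant speed): v₀ = 2.50 m/s, a = 0 m/s².
Constant speed: t = d/v = 26/2.50 = 10.4 s

Phase 3 (decelerating): v₀ = 2.50 m/s, a = -1.2 m/s².
v = v₀ + at → t = (0 − 2.50) / -1.2 = 2.08 s
v² = v₀² + 2aΔx → Δx = (0² − 2.50²)/(2·-1.2) = 2.60 m
Distance in phase 3 = 2.60 m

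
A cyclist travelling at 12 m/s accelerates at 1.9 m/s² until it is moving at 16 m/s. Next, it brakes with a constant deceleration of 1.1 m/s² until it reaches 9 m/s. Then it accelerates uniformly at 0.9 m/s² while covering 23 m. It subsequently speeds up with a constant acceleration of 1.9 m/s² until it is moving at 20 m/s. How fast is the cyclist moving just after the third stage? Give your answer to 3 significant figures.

11.1 m/s

Phase 1 (accelerating): v₀ = 12.0 m/s, a = 1.9 m/s².
v = v₀ + at → t = (16 − 12.0) / 1.9 = 2.11 s
v² = v₀² + 2aΔx → Δx = (16² − 12.0²)/(2·1.9) = 29.5 m

Phase 2 (decelerating): v₀ = 16.0 m/s, a = -1.1 m/s².
v = v₀ + at → t = (9 − 16.0) / -1.1 = 6.36 s
v² = v₀² + 2aΔx → Δx = (9² − 16.0²)/(2·-1.1) = 79.5 m

Phase 3 (accelerating): v₀ = 9.00 m/s, a = 0.9 m/s².
v² = v₀² + 2aΔx = 9.00² + 2·0.9·23 = 122 → v = 11.1 m/s
t = (v − v₀)/a = (11.1 − 9.00)/0.9 = 2.29 s
Speed at end of phase 3 = 11.1 m/s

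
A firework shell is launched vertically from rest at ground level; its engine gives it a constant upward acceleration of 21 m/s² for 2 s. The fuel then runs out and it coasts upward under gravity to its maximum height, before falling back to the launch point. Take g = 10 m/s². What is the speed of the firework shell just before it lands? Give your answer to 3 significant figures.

51.0 m/s

Phase 1 (powered ascent): v₀ = 0 m/s, a = 21 m/s².
v = v₀ + at = 0 + (21)(2) = 42.0 m/s
Δx = v₀t + ½at² = 0·2 + 0.5·21·2² = 42.0 m

Phase 2 (coasting upward): v₀ = 42.0 m/s, a = -10 m/s².
v = v₀ + at → t = (0 − 42.0) / -10 = 4.20 s
v² = v₀² + 2aΔx → Δx = (0² − 42.0²)/(2·-10) = 88.2 m

Phase 3 (free fall): v₀ = 0 m/s, a = -10 m/s².
Falls 130 m from rest: t = √(2·130/10) = 5.10 s; v = g·t = 51.0 m/s.
Impact speed = 51.0 m/s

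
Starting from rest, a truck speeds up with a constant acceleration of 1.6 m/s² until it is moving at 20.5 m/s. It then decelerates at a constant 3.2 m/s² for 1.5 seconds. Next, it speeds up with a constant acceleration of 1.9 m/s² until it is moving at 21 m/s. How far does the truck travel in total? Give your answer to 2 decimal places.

Phase 1 (accelerating): v₀ = 0 m/s, a = 1.6 m/s².
v = v₀ + at → t = (20.5 − 0) / 1.6 = 12.8 s
v² = v₀² + 2aΔx → Δx = (20.5² − 0²)/(2·1.6) = 131 m

Phase 2 (decelerating): v₀ = 20.5 m/s, a = -3.2 m/s².
v = v₀ + at = 20.5 + (-3.2)(1.5) = 15.7 m/s
Δx = v₀t + ½at² = 20.5·1.5 + 0.5·-3.2·1.5² = 27.1 m

Phase 3 (accelerating): v₀ = 15.7 m/s, a = 1.9 m/s².
v = v₀ + at → t = (21 − 15.7) / 1.9 = 2.79 s
v² = v₀² + 2aΔx → Δx = (21² − 15.7²)/(2·1.9) = 51.2 m
Total distance = 131 + 27.1 + 51.2 = 210 m

209.66 m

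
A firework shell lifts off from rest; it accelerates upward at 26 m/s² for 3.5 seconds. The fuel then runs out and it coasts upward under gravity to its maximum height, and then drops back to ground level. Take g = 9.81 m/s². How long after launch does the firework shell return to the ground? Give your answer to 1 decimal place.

Phase 1 (powered ascent): v₀ = 0 m/s, a = 26 m/s².
v = v₀ + at = 0 + (26)(3.5) = 91.0 m/s
Δx = v₀t + ½at² = 0·3.5 + 0.5·26·3.5² = 159 m

Phase 2 (coasting upward): v₀ = 91.0 m/s, a = -9.81 m/s².
v = v₀ + at → t = (0 − 91.0) / -9.81 = 9.28 s
v² = v₀² + 2aΔx → Δx = (0² − 91.0²)/(2·-9.81) = 422 m

Phase 3 (free fall): v₀ = 0 m/s, a = -9.81 m/s².
Falls 581 m from rest: t = √(2·581/9.81) = 10.9 s; v = g·t = 107 m/s.
Total time = 3.50 + 9.28 + 10.9 = 23.7 s

23.7 s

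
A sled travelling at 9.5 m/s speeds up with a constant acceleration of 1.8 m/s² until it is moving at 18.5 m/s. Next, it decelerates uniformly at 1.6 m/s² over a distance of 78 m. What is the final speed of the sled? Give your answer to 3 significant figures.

9.63 m/s

Phase 1 (accelerating): v₀ = 9.50 m/s, a = 1.8 m/s².
v = v₀ + at → t = (18.5 − 9.50) / 1.8 = 5.00 s
v² = v₀² + 2aΔx → Δx = (18.5² − 9.50²)/(2·1.8) = 70.0 m

Phase 2 (decelerating): v₀ = 18.5 m/s, a = -1.6 m/s².
v² = v₀² + 2aΔx = 18.5² + 2·-1.6·78 = 92.6 → v = 9.63 m/s
t = (v − v₀)/a = (9.63 − 18.5)/-1.6 = 5.55 s
Final speed = 9.63 m/s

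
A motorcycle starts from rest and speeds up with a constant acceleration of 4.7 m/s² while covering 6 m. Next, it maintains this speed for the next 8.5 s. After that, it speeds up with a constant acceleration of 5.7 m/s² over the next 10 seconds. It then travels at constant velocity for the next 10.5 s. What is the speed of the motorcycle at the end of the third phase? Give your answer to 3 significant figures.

Phase 1 (accelerating): v₀ = 0 m/s, a = 4.7 m/s².
v² = v₀² + 2aΔx = 0² + 2·4.7·6 = 56.4 → v = 7.51 m/s
t = (v − v₀)/a = (7.51 − 0)/4.7 = 1.60 s

Phase 2 (constant speed): v₀ = 7.51 m/s, a = 0 m/s².
v = v₀ + at = 7.51 + (0)(8.5) = 7.51 m/s
Δx = v₀t + ½at² = 7.51·8.5 + 0.5·0·8.5² = 63.8 m

Phase 3 (accelerating): v₀ = 7.51 m/s, a = 5.7 m/s².
v = v₀ + at = 7.51 + (5.7)(10) = 64.5 m/s
Δx = v₀t + ½at² = 7.51·10 + 0.5·5.7·10² = 360 m
Speed at end of phase 3 = 64.5 m/s

64.5 m/s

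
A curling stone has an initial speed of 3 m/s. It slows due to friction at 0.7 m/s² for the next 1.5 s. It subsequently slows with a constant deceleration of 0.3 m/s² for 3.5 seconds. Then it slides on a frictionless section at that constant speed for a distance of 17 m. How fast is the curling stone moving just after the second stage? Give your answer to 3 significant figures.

Phase 1 (decelerating): v₀ = 3.00 m/s, a = -0.7 m/s².
v = v₀ + at = 3.00 + (-0.7)(1.5) = 1.95 m/s
Δx = v₀t + ½at² = 3.00·1.5 + 0.5·-0.7·1.5² = 3.71 m

Phase 2 (decelerating): v₀ = 1.95 m/s, a = -0.3 m/s².
v = v₀ + at = 1.95 + (-0.3)(3.5) = 0.900 m/s
Δx = v₀t + ½at² = 1.95·3.5 + 0.5·-0.3·3.5² = 4.99 m
Speed at end of phase 2 = 0.900 m/s

0.900 m/s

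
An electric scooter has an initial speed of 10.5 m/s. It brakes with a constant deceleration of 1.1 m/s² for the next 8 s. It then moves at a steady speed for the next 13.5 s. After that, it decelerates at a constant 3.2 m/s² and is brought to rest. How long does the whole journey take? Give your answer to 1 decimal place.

22.0 s

Phase 1 (decelerating): v₀ = 10.5 m/s, a = -1.1 m/s².
v = v₀ + at = 10.5 + (-1.1)(8) = 1.70 m/s
Δx = v₀t + ½at² = 10.5·8 + 0.5·-1.1·8² = 48.8 m

Phase 2 (constant speed): v₀ = 1.70 m/s, a = 0 m/s².
v = v₀ + at = 1.70 + (0)(13.5) = 1.70 m/s
Δx = v₀t + ½at² = 1.70·13.5 + 0.5·0·13.5² = 22.9 m

Phase 3 (decelerating): v₀ = 1.70 m/s, a = -3.2 m/s².
v = v₀ + at → t = (0 − 1.70) / -3.2 = 0.531 s
v² = v₀² + 2aΔx → Δx = (0² − 1.70²)/(2·-3.2) = 0.452 m
Total time = 8.00 + 13.5 + 0.531 = 22.0 s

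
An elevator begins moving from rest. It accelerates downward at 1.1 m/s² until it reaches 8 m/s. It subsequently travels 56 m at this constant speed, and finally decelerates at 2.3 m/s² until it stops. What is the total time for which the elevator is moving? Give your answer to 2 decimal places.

17.75 s

Phase 1 (accelerating): v₀ = 0 m/s, a = 1.1 m/s².
v = v₀ + at → t = (8 − 0) / 1.1 = 7.27 s
v² = v₀² + 2aΔx → Δx = (8² − 0²)/(2·1.1) = 29.1 m

Phase 2 (constant speed): v₀ = 8.00 m/s, a = 0 m/s².
Constant speed: t = d/v = 56/8.00 = 7.00 s

Phase 3 (decelerating): v₀ = 8.00 m/s, a = -2.3 m/s².
v = v₀ + at → t = (0 − 8.00) / -2.3 = 3.48 s
v² = v₀² + 2aΔx → Δx = (0² − 8.00²)/(2·-2.3) = 13.9 m
Total time = 7.27 + 7.00 + 3.48 = 17.8 s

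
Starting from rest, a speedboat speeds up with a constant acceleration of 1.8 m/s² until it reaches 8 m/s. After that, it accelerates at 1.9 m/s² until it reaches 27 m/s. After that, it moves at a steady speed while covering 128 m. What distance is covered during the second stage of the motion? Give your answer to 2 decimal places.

175.00 m

Phase 1 (accelerating): v₀ = 0 m/s, a = 1.8 m/s².
v = v₀ + at → t = (8 − 0) / 1.8 = 4.44 s
v² = v₀² + 2aΔx → Δx = (8² − 0²)/(2·1.8) = 17.8 m

Phase 2 (accelerating): v₀ = 8.00 m/s, a = 1.9 m/s².
v = v₀ + at → t = (27 − 8.00) / 1.9 = 10.0 s
v² = v₀² + 2aΔx → Δx = (27² − 8.00²)/(2·1.9) = 175 m
Distance in phase 2 = 175 m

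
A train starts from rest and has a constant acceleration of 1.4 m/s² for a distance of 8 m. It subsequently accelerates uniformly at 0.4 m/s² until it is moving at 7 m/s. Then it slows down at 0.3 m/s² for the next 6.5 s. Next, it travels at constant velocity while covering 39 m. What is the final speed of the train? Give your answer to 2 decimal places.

5.05 m/s

Phase 1 (accelerating): v₀ = 0 m/s, a = 1.4 m/s².
v² = v₀² + 2aΔx = 0² + 2·1.4·8 = 22.4 → v = 4.73 m/s
t = (v − v₀)/a = (4.73 − 0)/1.4 = 3.38 s

Phase 2 (accelerating): v₀ = 4.73 m/s, a = 0.4 m/s².
v = v₀ + at → t = (7 − 4.73) / 0.4 = 5.67 s
v² = v₀² + 2aΔx → Δx = (7² − 4.73²)/(2·0.4) = 33.2 m

Phase 3 (decelerating): v₀ = 7.00 m/s, a = -0.3 m/s².
v = v₀ + at = 7.00 + (-0.3)(6.5) = 5.05 m/s
Δx = v₀t + ½at² = 7.00·6.5 + 0.5·-0.3·6.5² = 39.2 m

Phase 4 (constant speed): v₀ = 5.05 m/s, a = 0 m/s².
Constant speed: t = d/v = 39/5.05 = 7.72 s
Final speed = 5.05 m/s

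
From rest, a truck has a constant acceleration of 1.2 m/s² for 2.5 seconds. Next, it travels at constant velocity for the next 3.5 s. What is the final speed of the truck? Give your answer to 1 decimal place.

3.0 m/s

Phase 1 (accelerating): v₀ = 0 m/s, a = 1.2 m/s².
v = v₀ + at = 0 + (1.2)(2.5) = 3.00 m/s
Δx = v₀t + ½at² = 0·2.5 + 0.5·1.2·2.5² = 3.75 m

Phase 2 (constant speed): v₀ = 3.00 m/s, a = 0 m/s².
v = v₀ + at = 3.00 + (0)(3.5) = 3.00 m/s
Δx = v₀t + ½at² = 3.00·3.5 + 0.5·0·3.5² = 10.5 m
Final speed = 3.00 m/s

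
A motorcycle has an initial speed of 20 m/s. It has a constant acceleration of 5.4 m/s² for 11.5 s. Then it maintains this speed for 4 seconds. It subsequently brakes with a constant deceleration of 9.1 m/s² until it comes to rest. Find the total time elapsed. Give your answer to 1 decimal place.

Phase 1 (accelerating): v₀ = 20.0 m/s, a = 5.4 m/s².
v = v₀ + at = 20.0 + (5.4)(11.5) = 82.1 m/s
Δx = v₀t + ½at² = 20.0·11.5 + 0.5·5.4·11.5² = 587 m

Phase 2 (constant speed): v₀ = 82.1 m/s, a = 0 m/s².
v = v₀ + at = 82.1 + (0)(4) = 82.1 m/s
Δx = v₀t + ½at² = 82.1·4 + 0.5·0·4² = 328 m

Phase 3 (decelerating): v₀ = 82.1 m/s, a = -9.1 m/s².
v = v₀ + at → t = (0 − 82.1) / -9.1 = 9.02 s
v² = v₀² + 2aΔx → Δx = (0² − 82.1²)/(2·-9.1) = 370 m
Total time = 11.5 + 4.00 + 9.02 = 24.5 s

24.5 s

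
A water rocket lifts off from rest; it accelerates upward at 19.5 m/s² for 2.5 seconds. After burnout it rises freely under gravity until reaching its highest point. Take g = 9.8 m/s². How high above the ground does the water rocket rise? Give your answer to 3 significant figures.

182 m

Phase 1 (powered ascent): v₀ = 0 m/s, a = 19.5 m/s².
v = v₀ + at = 0 + (19.5)(2.5) = 48.8 m/s
Δx = v₀t + ½at² = 0·2.5 + 0.5·19.5·2.5² = 60.9 m

Phase 2 (coasting upward): v₀ = 48.8 m/s, a = -9.8 m/s².
v = v₀ + at → t = (0 − 48.8) / -9.8 = 4.97 s
v² = v₀² + 2aΔx → Δx = (0² − 48.8²)/(2·-9.8) = 121 m
Maximum height = 60.9 + 121 = 182 m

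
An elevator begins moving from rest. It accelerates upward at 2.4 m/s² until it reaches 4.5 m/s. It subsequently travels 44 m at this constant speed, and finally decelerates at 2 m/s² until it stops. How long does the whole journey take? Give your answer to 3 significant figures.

13.9 s

Phase 1 (accelerating): v₀ = 0 m/s, a = 2.4 m/s².
v = v₀ + at → t = (4.5 − 0) / 2.4 = 1.88 s
v² = v₀² + 2aΔx → Δx = (4.5² − 0²)/(2·2.4) = 4.22 m

Phase 2 (constant speed): v₀ = 4.50 m/s, a = 0 m/s².
Constant speed: t = d/v = 44/4.50 = 9.78 s

Phase 3 (decelerating): v₀ = 4.50 m/s, a = -2 m/s².
v = v₀ + at → t = (0 − 4.50) / -2 = 2.25 s
v² = v₀² + 2aΔx → Δx = (0² − 4.50²)/(2·-2) = 5.06 m
Total time = 1.88 + 9.78 + 2.25 = 13.9 s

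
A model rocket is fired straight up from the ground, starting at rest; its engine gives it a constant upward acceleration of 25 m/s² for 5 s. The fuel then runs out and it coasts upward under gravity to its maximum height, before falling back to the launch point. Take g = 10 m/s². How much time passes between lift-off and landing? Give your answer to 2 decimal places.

Phase 1 (powered ascent): v₀ = 0 m/s, a = 25 m/s².
v = v₀ + at = 0 + (25)(5) = 125 m/s
Δx = v₀t + ½at² = 0·5 + 0.5·25·5² = 312 m

Phase 2 (coasting upward): v₀ = 125 m/s, a = -10 m/s².
v = v₀ + at → t = (0 − 125) / -10 = 12.5 s
v² = v₀² + 2aΔx → Δx = (0² − 125²)/(2·-10) = 781 m

Phase 3 (free fall): v₀ = 0 m/s, a = -10 m/s².
Falls 1090 m from rest: t = √(2·1090/10) = 14.8 s; v = g·t = 148 m/s.
Total time = 5.00 + 12.5 + 14.8 = 32.3 s

32.29 s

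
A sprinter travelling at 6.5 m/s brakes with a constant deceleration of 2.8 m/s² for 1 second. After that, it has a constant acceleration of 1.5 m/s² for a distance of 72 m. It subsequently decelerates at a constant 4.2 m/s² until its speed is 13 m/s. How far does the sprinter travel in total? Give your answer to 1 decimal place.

84.3 m

Phase 1 (decelerating): v₀ = 6.50 m/s, a = -2.8 m/s².
v = v₀ + at = 6.50 + (-2.8)(1) = 3.70 m/s
Δx = v₀t + ½at² = 6.50·1 + 0.5·-2.8·1² = 5.10 m

Phase 2 (accelerating): v₀ = 3.70 m/s, a = 1.5 m/s².
v² = v₀² + 2aΔx = 3.70² + 2·1.5·72 = 230 → v = 15.2 m/s
t = (v − v₀)/a = (15.2 − 3.70)/1.5 = 7.64 s

Phase 3 (decelerating): v₀ = 15.2 m/s, a = -4.2 m/s².
v = v₀ + at → t = (13 − 15.2) / -4.2 = 0.513 s
v² = v₀² + 2aΔx → Δx = (13² − 15.2²)/(2·-4.2) = 7.22 m
Total distance = 5.10 + 72.0 + 7.22 = 84.3 m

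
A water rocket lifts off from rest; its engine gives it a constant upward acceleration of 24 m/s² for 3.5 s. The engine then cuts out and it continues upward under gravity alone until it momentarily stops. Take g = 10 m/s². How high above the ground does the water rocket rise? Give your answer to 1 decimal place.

499.8 m

Phase 1 (powered ascent): v₀ = 0 m/s, a = 24 m/s².
v = v₀ + at = 0 + (24)(3.5) = 84.0 m/s
Δx = v₀t + ½at² = 0·3.5 + 0.5·24·3.5² = 147 m

Phase 2 (coasting upward): v₀ = 84.0 m/s, a = -10 m/s².
v = v₀ + at → t = (0 − 84.0) / -10 = 8.40 s
v² = v₀² + 2aΔx → Δx = (0² − 84.0²)/(2·-10) = 353 m
Maximum height = 147 + 353 = 500 m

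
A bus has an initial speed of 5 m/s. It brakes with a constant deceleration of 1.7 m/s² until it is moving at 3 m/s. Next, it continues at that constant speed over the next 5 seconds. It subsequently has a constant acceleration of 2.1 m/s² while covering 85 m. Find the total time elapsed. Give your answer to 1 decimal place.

Phase 1 (decelerating): v₀ = 5.00 m/s, a = -1.7 m/s².
v = v₀ + at → t = (3 − 5.00) / -1.7 = 1.18 s
v² = v₀² + 2aΔx → Δx = (3² − 5.00²)/(2·-1.7) = 4.71 m

Phase 2 (constant speed): v₀ = 3.00 m/s, a = 0 m/s².
v = v₀ + at = 3.00 + (0)(5) = 3.00 m/s
Δx = v₀t + ½at² = 3.00·5 + 0.5·0·5² = 15.0 m

Phase 3 (accelerating): v₀ = 3.00 m/s, a = 2.1 m/s².
v² = v₀² + 2aΔx = 3.00² + 2·2.1·85 = 366 → v = 19.1 m/s
t = (v − v₀)/a = (19.1 − 3.00)/2.1 = 7.68 s
Total time = 1.18 + 5.00 + 7.68 = 13.9 s

13.9 s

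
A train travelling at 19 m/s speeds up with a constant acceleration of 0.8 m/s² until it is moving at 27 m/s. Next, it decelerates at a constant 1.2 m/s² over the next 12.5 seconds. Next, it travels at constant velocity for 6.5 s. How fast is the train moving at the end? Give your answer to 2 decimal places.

Phase 1 (accelerating): v₀ = 19.0 m/s, a = 0.8 m/s².
v = v₀ + at → t = (27 − 19.0) / 0.8 = 10.0 s
v² = v₀² + 2aΔx → Δx = (27² − 19.0²)/(2·0.8) = 230 m

Phase 2 (decelerating): v₀ = 27.0 m/s, a = -1.2 m/s².
v = v₀ + at = 27.0 + (-1.2)(12.5) = 12.0 m/s
Δx = v₀t + ½at² = 27.0·12.5 + 0.5·-1.2·12.5² = 244 m

Phase 3 (constant speed): v₀ = 12.0 m/s, a = 0 m/s².
v = v₀ + at = 12.0 + (0)(6.5) = 12.0 m/s
Δx = v₀t + ½at² = 12.0·6.5 + 0.5·0·6.5² = 78.0 m
Final speed = 12.0 m/s

12.00 m/s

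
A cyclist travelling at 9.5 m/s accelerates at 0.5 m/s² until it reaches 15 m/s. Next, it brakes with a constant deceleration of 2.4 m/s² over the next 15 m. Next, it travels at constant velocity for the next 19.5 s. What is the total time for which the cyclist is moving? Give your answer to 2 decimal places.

31.60 s

Phase 1 (accelerating): v₀ = 9.50 m/s, a = 0.5 m/s².
v = v₀ + at → t = (15 − 9.50) / 0.5 = 11.0 s
v² = v₀² + 2aΔx → Δx = (15² − 9.50²)/(2·0.5) = 135 m

Phase 2 (decelerating): v₀ = 15.0 m/s, a = -2.4 m/s².
v² = v₀² + 2aΔx = 15.0² + 2·-2.4·15 = 153 → v = 12.4 m/s
t = (v − v₀)/a = (12.4 − 15.0)/-2.4 = 1.10 s

Phase 3 (constant speed): v₀ = 12.4 m/s, a = 0 m/s².
v = v₀ + at = 12.4 + (0)(19.5) = 12.4 m/s
Δx = v₀t + ½at² = 12.4·19.5 + 0.5·0·19.5² = 241 m
Total time = 11.0 + 1.10 + 19.5 = 31.6 s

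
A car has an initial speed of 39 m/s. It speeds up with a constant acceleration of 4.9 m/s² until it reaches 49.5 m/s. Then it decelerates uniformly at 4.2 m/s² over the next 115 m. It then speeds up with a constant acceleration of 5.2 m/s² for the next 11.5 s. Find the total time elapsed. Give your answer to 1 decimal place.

16.3 s

Phase 1 (accelerating): v₀ = 39.0 m/s, a = 4.9 m/s².
v = v₀ + at → t = (49.5 − 39.0) / 4.9 = 2.14 s
v² = v₀² + 2aΔx → Δx = (49.5² − 39.0²)/(2·4.9) = 94.8 m

Phase 2 (decelerating): v₀ = 49.5 m/s, a = -4.2 m/s².
v² = v₀² + 2aΔx = 49.5² + 2·-4.2·115 = 1480 → v = 38.5 m/s
t = (v − v₀)/a = (38.5 − 49.5)/-4.2 = 2.61 s

Phase 3 (accelerating): v₀ = 38.5 m/s, a = 5.2 m/s².
v = v₀ + at = 38.5 + (5.2)(11.5) = 98.3 m/s
Δx = v₀t + ½at² = 38.5·11.5 + 0.5·5.2·11.5² = 787 m
Total time = 2.14 + 2.61 + 11.5 = 16.3 s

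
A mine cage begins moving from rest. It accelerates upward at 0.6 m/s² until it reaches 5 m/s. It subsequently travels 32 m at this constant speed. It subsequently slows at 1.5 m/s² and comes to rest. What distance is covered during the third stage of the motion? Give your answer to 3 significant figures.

Phase 1 (accelerating): v₀ = 0 m/s, a = 0.6 m/s².
v = v₀ + at → t = (5 − 0) / 0.6 = 8.33 s
v² = v₀² + 2aΔx → Δx = (5² − 0²)/(2·0.6) = 20.8 m

Phase 2 (constant speed): v₀ = 5.00 m/s, a = 0 m/s².
Constant speed: t = d/v = 32/5.00 = 6.40 s

Phase 3 (decelerating): v₀ = 5.00 m/s, a = -1.5 m/s².
v = v₀ + at → t = (0 − 5.00) / -1.5 = 3.33 s
v² = v₀² + 2aΔx → Δx = (0² − 5.00²)/(2·-1.5) = 8.33 m
Distance in phase 3 = 8.33 m

8.33 m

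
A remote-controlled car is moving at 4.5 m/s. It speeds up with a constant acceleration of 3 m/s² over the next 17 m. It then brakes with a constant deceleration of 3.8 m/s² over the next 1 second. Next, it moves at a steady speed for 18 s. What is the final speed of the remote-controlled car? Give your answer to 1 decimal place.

7.3 m/s

Phase 1 (accelerating): v₀ = 4.50 m/s, a = 3 m/s².
v² = v₀² + 2aΔx = 4.50² + 2·3·17 = 122 → v = 11.1 m/s
t = (v − v₀)/a = (11.1 − 4.50)/3 = 2.19 s

Phase 2 (decelerating): v₀ = 11.1 m/s, a = -3.8 m/s².
v = v₀ + at = 11.1 + (-3.8)(1) = 7.26 m/s
Δx = v₀t + ½at² = 11.1·1 + 0.5·-3.8·1² = 9.16 m

Phase 3 (constant speed): v₀ = 7.26 m/s, a = 0 m/s².
v = v₀ + at = 7.26 + (0)(18) = 7.26 m/s
Δx = v₀t + ½at² = 7.26·18 + 0.5·0·18² = 131 m
Final speed = 7.26 m/s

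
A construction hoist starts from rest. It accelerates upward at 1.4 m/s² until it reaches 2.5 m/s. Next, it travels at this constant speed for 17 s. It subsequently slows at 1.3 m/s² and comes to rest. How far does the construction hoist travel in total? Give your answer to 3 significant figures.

Phase 1 (accelerating): v₀ = 0 m/s, a = 1.4 m/s².
v = v₀ + at → t = (2.5 − 0) / 1.4 = 1.79 s
v² = v₀² + 2aΔx → Δx = (2.5² − 0²)/(2·1.4) = 2.23 m

Phase 2 (constant speed): v₀ = 2.50 m/s, a = 0 m/s².
v = v₀ + at = 2.50 + (0)(17) = 2.50 m/s
Δx = v₀t + ½at² = 2.50·17 + 0.5·0·17² = 42.5 m

Phase 3 (decelerating): v₀ = 2.50 m/s, a = -1.3 m/s².
v = v₀ + at → t = (0 − 2.50) / -1.3 = 1.92 s
v² = v₀² + 2aΔx → Δx = (0² − 2.50²)/(2·-1.3) = 2.40 m
Total distance = 2.23 + 42.5 + 2.40 = 47.1 m

47.1 m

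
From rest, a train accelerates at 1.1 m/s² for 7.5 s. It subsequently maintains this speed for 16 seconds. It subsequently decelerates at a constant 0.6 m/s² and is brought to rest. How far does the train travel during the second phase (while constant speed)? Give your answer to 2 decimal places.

Phase 1 (accelerating): v₀ = 0 m/s, a = 1.1 m/s².
v = v₀ + at = 0 + (1.1)(7.5) = 8.25 m/s
Δx = v₀t + ½at² = 0·7.5 + 0.5·1.1·7.5² = 30.9 m

Phase 2 (constant speed): v₀ = 8.25 m/s, a = 0 m/s².
v = v₀ + at = 8.25 + (0)(16) = 8.25 m/s
Δx = v₀t + ½at² = 8.25·16 + 0.5·0·16² = 132 m
Distance in phase 2 = 132 m

132.00 m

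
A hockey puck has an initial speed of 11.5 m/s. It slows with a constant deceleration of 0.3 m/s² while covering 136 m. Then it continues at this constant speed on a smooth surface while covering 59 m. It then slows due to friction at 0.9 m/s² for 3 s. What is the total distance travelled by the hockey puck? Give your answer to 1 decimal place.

212.3 m

Phase 1 (decelerating): v₀ = 11.5 m/s, a = -0.3 m/s².
v² = v₀² + 2aΔx = 11.5² + 2·-0.3·136 = 50.7 → v = 7.12 m/s
t = (v − v₀)/a = (7.12 − 11.5)/-0.3 = 14.6 s

Phase 2 (constant speed): v₀ = 7.12 m/s, a = 0 m/s².
Constant speed: t = d/v = 59/7.12 = 8.29 s

Phase 3 (decelerating): v₀ = 7.12 m/s, a = -0.9 m/s².
v = v₀ + at = 7.12 + (-0.9)(3) = 4.42 m/s
Δx = v₀t + ½at² = 7.12·3 + 0.5·-0.9·3² = 17.3 m
Total distance = 136 + 59.0 + 17.3 = 212 m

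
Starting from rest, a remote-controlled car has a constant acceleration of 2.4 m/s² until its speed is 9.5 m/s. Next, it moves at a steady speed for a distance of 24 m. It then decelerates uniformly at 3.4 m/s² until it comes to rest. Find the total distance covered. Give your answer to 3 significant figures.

56.1 m

Phase 1 (accelerating): v₀ = 0 m/s, a = 2.4 m/s².
v = v₀ + at → t = (9.5 − 0) / 2.4 = 3.96 s
v² = v₀² + 2aΔx → Δx = (9.5² − 0²)/(2·2.4) = 18.8 m

Phase 2 (constant speed): v₀ = 9.50 m/s, a = 0 m/s².
Constant speed: t = d/v = 24/9.50 = 2.53 s

Phase 3 (decelerating): v₀ = 9.50 m/s, a = -3.4 m/s².
v = v₀ + at → t = (0 − 9.50) / -3.4 = 2.79 s
v² = v₀² + 2aΔx → Δx = (0² − 9.50²)/(2·-3.4) = 13.3 m
Total distance = 18.8 + 24.0 + 13.3 = 56.1 m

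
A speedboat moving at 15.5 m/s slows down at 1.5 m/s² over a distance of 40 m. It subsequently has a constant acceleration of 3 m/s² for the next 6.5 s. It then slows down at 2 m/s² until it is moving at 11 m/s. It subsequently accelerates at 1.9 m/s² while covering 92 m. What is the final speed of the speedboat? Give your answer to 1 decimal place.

21.7 m/s

Phase 1 (decelerating): v₀ = 15.5 m/s, a = -1.5 m/s².
v² = v₀² + 2aΔx = 15.5² + 2·-1.5·40 = 120 → v = 11.0 m/s
t = (v − v₀)/a = (11.0 − 15.5)/-1.5 = 3.02 s

Phase 2 (accelerating): v₀ = 11.0 m/s, a = 3 m/s².
v = v₀ + at = 11.0 + (3)(6.5) = 30.5 m/s
Δx = v₀t + ½at² = 11.0·6.5 + 0.5·3·6.5² = 135 m

Phase 3 (decelerating): v₀ = 30.5 m/s, a = -2 m/s².
v = v₀ + at → t = (11 − 30.5) / -2 = 9.73 s
v² = v₀² + 2aΔx → Δx = (11² − 30.5²)/(2·-2) = 202 m

Phase 4 (accelerating): v₀ = 11.0 m/s, a = 1.9 m/s².
v² = v₀² + 2aΔx = 11.0² + 2·1.9·92 = 471 → v = 21.7 m/s
t = (v − v₀)/a = (21.7 − 11.0)/1.9 = 5.63 s
Final speed = 21.7 m/s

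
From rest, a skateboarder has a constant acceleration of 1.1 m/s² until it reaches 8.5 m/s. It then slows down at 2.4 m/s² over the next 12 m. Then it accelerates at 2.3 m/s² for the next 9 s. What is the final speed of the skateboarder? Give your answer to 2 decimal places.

24.53 m/s

Phase 1 (accelerating): v₀ = 0 m/s, a = 1.1 m/s².
v = v₀ + at → t = (8.5 − 0) / 1.1 = 7.73 s
v² = v₀² + 2aΔx → Δx = (8.5² − 0²)/(2·1.1) = 32.8 m

Phase 2 (decelerating): v₀ = 8.50 m/s, a = -2.4 m/s².
v² = v₀² + 2aΔx = 8.50² + 2·-2.4·12 = 14.7 → v = 3.83 m/s
t = (v − v₀)/a = (3.83 − 8.50)/-2.4 = 1.95 s

Phase 3 (accelerating): v₀ = 3.83 m/s, a = 2.3 m/s².
v = v₀ + at = 3.83 + (2.3)(9) = 24.5 m/s
Δx = v₀t + ½at² = 3.83·9 + 0.5·2.3·9² = 128 m
Final speed = 24.5 m/s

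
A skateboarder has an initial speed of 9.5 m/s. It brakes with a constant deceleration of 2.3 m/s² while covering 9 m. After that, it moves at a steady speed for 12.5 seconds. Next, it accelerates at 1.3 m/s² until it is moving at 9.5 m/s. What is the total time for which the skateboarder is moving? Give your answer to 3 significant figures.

15.5 s

Phase 1 (decelerating): v₀ = 9.50 m/s, a = -2.3 m/s².
v² = v₀² + 2aΔx = 9.50² + 2·-2.3·9 = 48.9 → v = 6.99 m/s
t = (v − v₀)/a = (6.99 − 9.50)/-2.3 = 1.09 s

Phase 2 (constant speed): v₀ = 6.99 m/s, a = 0 m/s².
v = v₀ + at = 6.99 + (0)(12.5) = 6.99 m/s
Δx = v₀t + ½at² = 6.99·12.5 + 0.5·0·12.5² = 87.4 m

Phase 3 (accelerating): v₀ = 6.99 m/s, a = 1.3 m/s².
v = v₀ + at → t = (9.5 − 6.99) / 1.3 = 1.93 s
v² = v₀² + 2aΔx → Δx = (9.5² − 6.99²)/(2·1.3) = 15.9 m
Total time = 1.09 + 12.5 + 1.93 = 15.5 s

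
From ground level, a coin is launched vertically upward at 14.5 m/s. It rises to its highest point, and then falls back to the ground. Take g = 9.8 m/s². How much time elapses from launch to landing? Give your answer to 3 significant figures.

2.96 s

Phase 1 (rising): v₀ = 14.5 m/s, a = -9.8 m/s².
v = v₀ + at → t = (0 − 14.5) / -9.8 = 1.48 s
v² = v₀² + 2aΔx → Δx = (0² − 14.5²)/(2·-9.8) = 10.7 m

Phase 2 (falling): v₀ = 0 m/s, a = -9.8 m/s².
Falls 10.7 m from rest: t = √(2·10.7/9.8) = 1.48 s; v = g·t = 14.5 m/s.
Total time = 1.48 + 1.48 = 2.96 s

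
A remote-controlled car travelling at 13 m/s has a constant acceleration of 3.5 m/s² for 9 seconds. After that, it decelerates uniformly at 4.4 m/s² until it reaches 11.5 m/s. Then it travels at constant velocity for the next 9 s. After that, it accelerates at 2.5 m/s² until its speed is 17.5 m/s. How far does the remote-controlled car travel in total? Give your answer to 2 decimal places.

Phase 1 (accelerating): v₀ = 13.0 m/s, a = 3.5 m/s².
v = v₀ + at = 13.0 + (3.5)(9) = 44.5 m/s
Δx = v₀t + ½at² = 13.0·9 + 0.5·3.5·9² = 259 m

Phase 2 (decelerating): v₀ = 44.5 m/s, a = -4.4 m/s².
v = v₀ + at → t = (11.5 − 44.5) / -4.4 = 7.50 s
v² = v₀² + 2aΔx → Δx = (11.5² − 44.5²)/(2·-4.4) = 210 m

Phase 3 (constant speed): v₀ = 11.5 m/s, a = 0 m/s².
v = v₀ + at = 11.5 + (0)(9) = 11.5 m/s
Δx = v₀t + ½at² = 11.5·9 + 0.5·0·9² = 104 m

Phase 4 (accelerating): v₀ = 11.5 m/s, a = 2.5 m/s².
v = v₀ + at → t = (17.5 − 11.5) / 2.5 = 2.40 s
v² = v₀² + 2aΔx → Δx = (17.5² − 11.5²)/(2·2.5) = 34.8 m
Total distance = 259 + 210 + 104 + 34.8 = 607 m

607.05 m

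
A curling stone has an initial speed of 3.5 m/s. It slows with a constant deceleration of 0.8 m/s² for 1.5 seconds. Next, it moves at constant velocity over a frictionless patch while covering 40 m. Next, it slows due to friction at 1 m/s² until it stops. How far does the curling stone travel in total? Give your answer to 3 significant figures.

47.0 m

Phase 1 (decelerating): v₀ = 3.50 m/s, a = -0.8 m/s².
v = v₀ + at = 3.50 + (-0.8)(1.5) = 2.30 m/s
Δx = v₀t + ½at² = 3.50·1.5 + 0.5·-0.8·1.5² = 4.35 m

Phase 2 (constant speed): v₀ = 2.30 m/s, a = 0 m/s².
Constant speed: t = d/v = 40/2.30 = 17.4 s

Phase 3 (decelerating): v₀ = 2.30 m/s, a = -1 m/s².
v = v₀ + at → t = (0 − 2.30) / -1 = 2.30 s
v² = v₀² + 2aΔx → Δx = (0² − 2.30²)/(2·-1) = 2.64 m
Total distance = 4.35 + 40.0 + 2.64 = 47.0 m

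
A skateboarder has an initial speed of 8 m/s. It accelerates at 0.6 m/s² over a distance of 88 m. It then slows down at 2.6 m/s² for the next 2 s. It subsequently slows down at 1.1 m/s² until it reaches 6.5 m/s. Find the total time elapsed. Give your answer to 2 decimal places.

11.57 s

Phase 1 (accelerating): v₀ = 8.00 m/s, a = 0.6 m/s².
v² = v₀² + 2aΔx = 8.00² + 2·0.6·88 = 170 → v = 13.0 m/s
t = (v − v₀)/a = (13.0 − 8.00)/0.6 = 8.37 s

Phase 2 (decelerating): v₀ = 13.0 m/s, a = -2.6 m/s².
v = v₀ + at = 13.0 + (-2.6)(2) = 7.82 m/s
Δx = v₀t + ½at² = 13.0·2 + 0.5·-2.6·2² = 20.8 m

Phase 3 (decelerating): v₀ = 7.82 m/s, a = -1.1 m/s².
v = v₀ + at → t = (6.5 − 7.82) / -1.1 = 1.20 s
v² = v₀² + 2aΔx → Δx = (6.5² − 7.82²)/(2·-1.1) = 8.61 m
Total time = 8.37 + 2.00 + 1.20 = 11.6 s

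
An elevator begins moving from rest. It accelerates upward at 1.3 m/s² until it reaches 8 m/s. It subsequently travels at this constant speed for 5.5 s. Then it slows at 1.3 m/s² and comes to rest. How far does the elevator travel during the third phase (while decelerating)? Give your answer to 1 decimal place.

24.6 m

Phase 1 (accelerating): v₀ = 0 m/s, a = 1.3 m/s².
v = v₀ + at → t = (8 − 0) / 1.3 = 6.15 s
v² = v₀² + 2aΔx → Δx = (8² − 0²)/(2·1.3) = 24.6 m

Phase 2 (constant speed): v₀ = 8.00 m/s, a = 0 m/s².
v = v₀ + at = 8.00 + (0)(5.5) = 8.00 m/s
Δx = v₀t + ½at² = 8.00·5.5 + 0.5·0·5.5² = 44.0 m

Phase 3 (decelerating): v₀ = 8.00 m/s, a = -1.3 m/s².
v = v₀ + at → t = (0 − 8.00) / -1.3 = 6.15 s
v² = v₀² + 2aΔx → Δx = (0² − 8.00²)/(2·-1.3) = 24.6 m
Distance in phase 3 = 24.6 m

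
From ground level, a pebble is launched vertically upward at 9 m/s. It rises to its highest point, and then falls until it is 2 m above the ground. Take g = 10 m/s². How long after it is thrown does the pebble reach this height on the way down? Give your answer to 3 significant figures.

Phase 1 (rising): v₀ = 9.00 m/s, a = -10 m/s².
v = v₀ + at → t = (0 − 9.00) / -10 = 0.900 s
v² = v₀² + 2aΔx → Δx = (0² − 9.00²)/(2·-10) = 4.05 m

Phase 2 (falling): v₀ = 0 m/s, a = -10 m/s².
Falls 2.05 m from rest: t = √(2·2.05/10) = 0.640 s; v = g·t = 6.40 m/s.
Total time = 0.900 + 0.640 = 1.54 s

1.54 s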